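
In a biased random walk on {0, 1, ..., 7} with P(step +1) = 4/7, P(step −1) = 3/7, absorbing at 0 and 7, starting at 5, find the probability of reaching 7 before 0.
P(hit 7 before 0) = (1 − (3/4)^5) / (1 − (3/4)^7) = 12496/14197

Let u_k denote P(reach 7 before 0 | start at k). Boundary: u_0 = 0, u_7 = 1. Recurrence: u_k = 4/7·u_{k+1} + 3/7·u_{k-1} for 1 ≤ k ≤ 6. Try u_k = A + B·r^k with r = q/p = (3/7)/(4/7) = 3/4. Substitution satisfies the recurrence; boundary conditions give:
  u_k = (1 − r^k) / (1 − r^N) = (1 − (3/4)^5) / (1 − (3/4)^7) = 12496/14197.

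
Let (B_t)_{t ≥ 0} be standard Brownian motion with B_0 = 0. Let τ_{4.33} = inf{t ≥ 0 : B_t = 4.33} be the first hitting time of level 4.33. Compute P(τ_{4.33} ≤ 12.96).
P(τ_{4.33} ≤ 12.96) = 2(1 − Φ(4.33/√12.96)) = 2(1 − Φ(1.2028)) ≈ 0.2291

By the reflection principle for standard BM, P(τ_b ≤ t) = 2 · P(B_t ≥ b). Since B_t ~ N(0, t), P(B_t ≥ 4.33) = 1 − Φ(4.33/√t) = 1 − Φ(4.33/√12.96) = 1 − Φ(1.2028) ≈ 0.11453. Doubling: P(τ_{4.33} ≤ 12.96) ≈ 2 · 0.11453 = 0.22906 ≈ 0.2291.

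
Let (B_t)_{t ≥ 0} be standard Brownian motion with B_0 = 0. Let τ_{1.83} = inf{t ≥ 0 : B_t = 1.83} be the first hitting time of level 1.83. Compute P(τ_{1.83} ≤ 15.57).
P(τ_{1.83} ≤ 15.57) = 2(1 − Φ(1.83/√15.57)) = 2(1 − Φ(0.4638)) ≈ 0.6428

By the reflection principle for standard BM, P(τ_b ≤ t) = 2 · P(B_t ≥ b). Since B_t ~ N(0, t), P(B_t ≥ 1.83) = 1 − Φ(1.83/√t) = 1 − Φ(1.83/√15.57) = 1 − Φ(0.4638) ≈ 0.32140. Doubling: P(τ_{1.83} ≤ 15.57) ≈ 2 · 0.32140 = 0.64280 ≈ 0.6428.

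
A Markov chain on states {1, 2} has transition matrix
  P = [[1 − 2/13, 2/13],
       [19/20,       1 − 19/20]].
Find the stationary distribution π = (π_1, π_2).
π_1 = 247/287, π_2 = 40/287

Solve πP = π with π_1 + π_2 = 1. From πP = π: π_1 · (1 − 2/13) + π_2 · 19/20 = π_1 ⇒ π_2 · 19/20 = π_1 · 2/13 ⇒ π_2/π_1 = (2/13)/(19/20) = 40/247. Together with π_1 + π_2 = 1:
  π_1 = (19/20)/(2/13 + 19/20) = (19/20)/(287/260) = 247/287,
  π_2 = (2/13)/(2/13 + 19/20) = (2/13)/(287/260) = 40/287.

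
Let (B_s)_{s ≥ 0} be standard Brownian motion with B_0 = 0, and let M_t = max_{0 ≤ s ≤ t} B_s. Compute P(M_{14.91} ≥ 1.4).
P(M_{14.91} ≥ 1.4) = 2·P(B_{14.91} ≥ 1.4) = 2(1 − Φ(1.4/√14.91)) ≈ 0.7169

By the reflection principle for Brownian motion, P(M_t ≥ a) = 2 · P(B_t ≥ a) for a ≥ 0. Since B_t ~ N(0, t), P(B_t ≥ 1.4) = 1 − Φ(1.4/√t) = 1 − Φ(1.4/√14.91) = 1 − Φ(0.3626). So
  P(M_{14.91} ≥ 1.4) = 2(1 − Φ(0.3626)) ≈ 0.7169.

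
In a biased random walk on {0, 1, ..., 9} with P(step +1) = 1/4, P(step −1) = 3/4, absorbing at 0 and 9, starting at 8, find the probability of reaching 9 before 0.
P(hit 9 before 0) = (1 − (3)^8) / (1 − (3)^9) = 3280/9841

Let u_k denote P(reach 9 before 0 | start at k). Boundary: u_0 = 0, u_9 = 1. Recurrence: u_k = 1/4·u_{k+1} + 3/4·u_{k-1} for 1 ≤ k ≤ 8. Try u_k = A + B·r^k with r = q/p = (3/4)/(1/4) = 3. Substitution satisfies the recurrence; boundary conditions give:
  u_k = (1 − r^k) / (1 − r^N) = (1 − (3)^8) / (1 − (3)^9) = 3280/9841.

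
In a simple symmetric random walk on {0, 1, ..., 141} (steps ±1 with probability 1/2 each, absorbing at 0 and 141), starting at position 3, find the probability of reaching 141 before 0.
P(hit 141 before 0) = 3/141 = 1/47

Let u_k = P(hit 141 before 0 | start at k). Then u_0 = 0, u_141 = 1, and u_k = u_{k-1}/2 + u_{k+1}/2 for 1 ≤ k ≤ 140. This harmonic recurrence is solved by u_k = k/141, giving u_3 = 3/141 = 1/47.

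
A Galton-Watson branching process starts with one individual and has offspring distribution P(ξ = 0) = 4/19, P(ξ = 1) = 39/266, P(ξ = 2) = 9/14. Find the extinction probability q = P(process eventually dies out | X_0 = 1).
q = 56/171

The pgf is f(s) = 4/19 + 39/266·s + 9/14·s². The extinction probability q is the smallest fixed point of f in [0, 1]. Setting s = f(s):
  9/14·s² + (39/266 − 1)·s + 4/19 = 0
  9/14·s² − (4/19 + 9/14)·s + 4/19 = 0
which factors as (s − 1)·(9/14·s − 4/19) = 0, giving roots s = 1 and s = (4/19)/(9/14) = 56/171.
Mean offspring μ = 39/266 + 2·9/14 = 381/266 > 1 (supercritical), so q < 1. The extinction probability is the smaller root: q = (4/19)/(9/14) = 56/171.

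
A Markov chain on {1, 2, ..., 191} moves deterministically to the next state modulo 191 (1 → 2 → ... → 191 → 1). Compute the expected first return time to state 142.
E[T_142 | X_0 = 142] = 191

The chain cycles deterministically, so starting at state 142 it returns in exactly 191 steps. Equivalently, the stationary distribution is uniform π_j = 1/191 for every state j, so by Kac's formula E[T_142] = 1/π_142 = 191.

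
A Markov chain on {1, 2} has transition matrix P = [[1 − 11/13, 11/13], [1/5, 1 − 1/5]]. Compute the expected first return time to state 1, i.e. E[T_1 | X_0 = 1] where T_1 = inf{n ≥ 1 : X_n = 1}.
E[T_1 | X_0 = 1] = 1/π_1 = 68/13

For an irreducible recurrent Markov chain with stationary distribution π, E[T_i | X_0 = i] = 1/π_i (Kac's formula). Here π_1 = (1/5)/(11/13 + 1/5) = (1/5)/(68/65) = 13/68, so E[T_1 | X_0 = 1] = 1/π_1 = (11/13 + 1/5)/(1/5) = (68/65)/(1/5) = 68/13.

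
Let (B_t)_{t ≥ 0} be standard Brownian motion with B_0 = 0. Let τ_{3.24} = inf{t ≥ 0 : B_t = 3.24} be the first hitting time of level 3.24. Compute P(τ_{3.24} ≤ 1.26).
P(τ_{3.24} ≤ 1.26) = 2(1 − Φ(3.24/√1.26)) = 2(1 − Φ(2.8864)) ≈ 0.0039

By the reflection principle for standard BM, P(τ_b ≤ t) = 2 · P(B_t ≥ b). Since B_t ~ N(0, t), P(B_t ≥ 3.24) = 1 − Φ(3.24/√t) = 1 − Φ(3.24/√1.26) = 1 − Φ(2.8864) ≈ 0.00195. Doubling: P(τ_{3.24} ≤ 1.26) ≈ 2 · 0.00195 = 0.00390 ≈ 0.0039.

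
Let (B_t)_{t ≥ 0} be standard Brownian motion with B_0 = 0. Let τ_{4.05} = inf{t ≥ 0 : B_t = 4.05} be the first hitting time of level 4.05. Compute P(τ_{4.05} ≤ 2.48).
P(τ_{4.05} ≤ 2.48) = 2(1 − Φ(4.05/√2.48)) = 2(1 − Φ(2.5718)) ≈ 0.0101

By the reflection principle for standard BM, P(τ_b ≤ t) = 2 · P(B_t ≥ b). Since B_t ~ N(0, t), P(B_t ≥ 4.05) = 1 − Φ(4.05/√t) = 1 − Φ(4.05/√2.48) = 1 − Φ(2.5718) ≈ 0.00506. Doubling: P(τ_{4.05} ≤ 2.48) ≈ 2 · 0.00506 = 0.01012 ≈ 0.0101.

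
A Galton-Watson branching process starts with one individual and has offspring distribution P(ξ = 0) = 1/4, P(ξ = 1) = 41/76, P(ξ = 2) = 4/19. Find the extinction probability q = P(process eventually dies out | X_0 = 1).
q = 1

Mean offspring μ = 0·1/4 + 1·41/76 + 2·4/19 = 73/76 ≤ 1. For μ ≤ 1 with offspring not concentrated at 1, the Galton-Watson process goes extinct almost surely, so q = 1.
(Algebraic check: The pgf is f(s) = 1/4 + 41/76·s + 4/19·s². The extinction probability q is the smallest fixed point of f in [0, 1]. Setting s = f(s):
  4/19·s² + (41/76 − 1)·s + 1/4 = 0
  4/19·s² − (1/4 + 4/19)·s + 1/4 = 0
which factors as (s − 1)·(4/19·s − 1/4) = 0, giving roots s = 1 and s = (1/4)/(4/19) = 19/16. Since 19/16 ≥ 1, the smallest root in [0, 1] is s = 1.)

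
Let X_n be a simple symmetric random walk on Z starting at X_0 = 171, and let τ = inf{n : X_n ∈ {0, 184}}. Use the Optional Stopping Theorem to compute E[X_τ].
E[X_τ] = 171

X_n is a martingale and τ is a bounded-mean stopping time (indeed τ is finite a.s. with bounded expectation since the walk is in a bounded region). By the OST, E[X_τ] = E[X_0] = 171. Equivalently: E[X_τ] = 184 · P(hit 184 first) + 0 · P(hit 0 first) = 184 · (171/184) = 171.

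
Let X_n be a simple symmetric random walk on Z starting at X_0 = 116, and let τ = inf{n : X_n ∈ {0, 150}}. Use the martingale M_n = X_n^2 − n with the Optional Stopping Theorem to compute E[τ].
E[τ] = 3944

M_n = X_n^2 − n is a martingale (since E[X_{n+1}^2 | F_n] = X_n^2 + 1). By OST (τ has finite mean in a bounded region), E[M_τ] = E[M_0] = X_0^2 − 0 = 116^2 = 13456. Also E[M_τ] = E[X_τ^2] − E[τ]. The walk exits at 0 or 150, with P(hit 150 first) = 116/150, so E[X_τ^2] = 150^2 · 116/150 + 0 = 17400. Thus E[τ] = E[X_τ^2] − E[M_τ] = 17400 − 13456 = 3944 = 116(150 − 116) = 3944.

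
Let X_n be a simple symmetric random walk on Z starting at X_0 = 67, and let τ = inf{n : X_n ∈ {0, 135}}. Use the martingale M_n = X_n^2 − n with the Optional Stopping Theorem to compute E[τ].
E[τ] = 4556

M_n = X_n^2 − n is a martingale (since E[X_{n+1}^2 | F_n] = X_n^2 + 1). By OST (τ has finite mean in a bounded region), E[M_τ] = E[M_0] = X_0^2 − 0 = 67^2 = 4489. Also E[M_τ] = E[X_τ^2] − E[τ]. The walk exits at 0 or 135, with P(hit 135 first) = 67/135, so E[X_τ^2] = 135^2 · 67/135 + 0 = 9045. Thus E[τ] = E[X_τ^2] − E[M_τ] = 9045 − 4489 = 4556 = 67(135 − 67) = 4556.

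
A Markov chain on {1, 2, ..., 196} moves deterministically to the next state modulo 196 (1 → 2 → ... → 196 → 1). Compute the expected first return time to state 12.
E[T_12 | X_0 = 12] = 196

The chain cycles deterministically, so starting at state 12 it returns in exactly 196 steps. Equivalently, the stationary distribution is uniform π_j = 1/196 for every state j, so by Kac's formula E[T_12] = 1/π_12 = 196.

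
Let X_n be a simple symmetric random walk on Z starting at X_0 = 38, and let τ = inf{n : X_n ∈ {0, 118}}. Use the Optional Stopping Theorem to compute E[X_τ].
E[X_τ] = 38

X_n is a martingale and τ is a bounded-mean stopping time (indeed τ is finite a.s. with bounded expectation since the walk is in a bounded region). By the OST, E[X_τ] = E[X_0] = 38. Equivalently: E[X_τ] = 118 · P(hit 118 first) + 0 · P(hit 0 first) = 118 · (38/118) = 38.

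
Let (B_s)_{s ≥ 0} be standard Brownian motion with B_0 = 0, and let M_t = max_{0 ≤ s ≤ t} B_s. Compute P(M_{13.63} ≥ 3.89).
P(M_{13.63} ≥ 3.89) = 2·P(B_{13.63} ≥ 3.89) = 2(1 − Φ(3.89/√13.63)) ≈ 0.2920

By the reflection principle for Brownian motion, P(M_t ≥ a) = 2 · P(B_t ≥ a) for a ≥ 0. Since B_t ~ N(0, t), P(B_t ≥ 3.89) = 1 − Φ(3.89/√t) = 1 − Φ(3.89/√13.63) = 1 − Φ(1.0537). So
  P(M_{13.63} ≥ 3.89) = 2(1 − Φ(1.0537)) ≈ 0.2920.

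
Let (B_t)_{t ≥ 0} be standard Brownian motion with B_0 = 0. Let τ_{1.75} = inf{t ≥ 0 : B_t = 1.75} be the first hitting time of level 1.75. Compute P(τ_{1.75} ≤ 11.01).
P(τ_{1.75} ≤ 11.01) = 2(1 − Φ(1.75/√11.01)) = 2(1 − Φ(0.5274)) ≈ 0.5979

By the reflection principle for standard BM, P(τ_b ≤ t) = 2 · P(B_t ≥ b). Since B_t ~ N(0, t), P(B_t ≥ 1.75) = 1 − Φ(1.75/√t) = 1 − Φ(1.75/√11.01) = 1 − Φ(0.5274) ≈ 0.29896. Doubling: P(τ_{1.75} ≤ 11.01) ≈ 2 · 0.29896 = 0.59792 ≈ 0.5979.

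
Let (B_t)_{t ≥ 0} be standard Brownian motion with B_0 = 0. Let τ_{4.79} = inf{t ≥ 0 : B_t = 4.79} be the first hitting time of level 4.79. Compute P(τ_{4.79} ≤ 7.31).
P(τ_{4.79} ≤ 7.31) = 2(1 − Φ(4.79/√7.31)) = 2(1 − Φ(1.7716)) ≈ 0.0765

By the reflection principle for standard BM, P(τ_b ≤ t) = 2 · P(B_t ≥ b). Since B_t ~ N(0, t), P(B_t ≥ 4.79) = 1 − Φ(4.79/√t) = 1 − Φ(4.79/√7.31) = 1 − Φ(1.7716) ≈ 0.03823. Doubling: P(τ_{4.79} ≤ 7.31) ≈ 2 · 0.03823 = 0.07646 ≈ 0.0765.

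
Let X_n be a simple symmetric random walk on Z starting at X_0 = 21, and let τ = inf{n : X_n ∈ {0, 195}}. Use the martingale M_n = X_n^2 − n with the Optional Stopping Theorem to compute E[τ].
E[τ] = 3654

M_n = X_n^2 − n is a martingale (since E[X_{n+1}^2 | F_n] = X_n^2 + 1). By OST (τ has finite mean in a bounded region), E[M_τ] = E[M_0] = X_0^2 − 0 = 21^2 = 441. Also E[M_τ] = E[X_τ^2] − E[τ]. The walk exits at 0 or 195, with P(hit 195 first) = 21/195, so E[X_τ^2] = 195^2 · 21/195 + 0 = 4095. Thus E[τ] = E[X_τ^2] − E[M_τ] = 4095 − 441 = 3654 = 21(195 − 21) = 3654.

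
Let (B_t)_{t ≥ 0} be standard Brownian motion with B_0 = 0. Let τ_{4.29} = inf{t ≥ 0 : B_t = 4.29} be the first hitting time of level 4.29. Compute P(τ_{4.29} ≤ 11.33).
P(τ_{4.29} ≤ 11.33) = 2(1 − Φ(4.29/√11.33)) = 2(1 − Φ(1.2745)) ≈ 0.2025

By the reflection principle for standard BM, P(τ_b ≤ t) = 2 · P(B_t ≥ b). Since B_t ~ N(0, t), P(B_t ≥ 4.29) = 1 − Φ(4.29/√t) = 1 − Φ(4.29/√11.33) = 1 − Φ(1.2745) ≈ 0.10124. Doubling: P(τ_{4.29} ≤ 11.33) ≈ 2 · 0.10124 = 0.20248 ≈ 0.2025.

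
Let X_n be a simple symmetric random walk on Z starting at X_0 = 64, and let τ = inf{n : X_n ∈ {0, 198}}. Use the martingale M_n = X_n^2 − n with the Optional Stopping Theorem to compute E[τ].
E[τ] = 8576

M_n = X_n^2 − n is a martingale (since E[X_{n+1}^2 | F_n] = X_n^2 + 1). By OST (τ has finite mean in a bounded region), E[M_τ] = E[M_0] = X_0^2 − 0 = 64^2 = 4096. Also E[M_τ] = E[X_τ^2] − E[τ]. The walk exits at 0 or 198, with P(hit 198 first) = 64/198, so E[X_τ^2] = 198^2 · 64/198 + 0 = 12672. Thus E[τ] = E[X_τ^2] − E[M_τ] = 12672 − 4096 = 8576 = 64(198 − 64) = 8576.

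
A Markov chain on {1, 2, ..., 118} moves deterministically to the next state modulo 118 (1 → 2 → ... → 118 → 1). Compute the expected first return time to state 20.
E[T_20 | X_0 = 20] = 118

The chain cycles deterministically, so starting at state 20 it returns in exactly 118 steps. Equivalently, the stationary distribution is uniform π_j = 1/118 for every state j, so by Kac's formula E[T_20] = 1/π_20 = 118.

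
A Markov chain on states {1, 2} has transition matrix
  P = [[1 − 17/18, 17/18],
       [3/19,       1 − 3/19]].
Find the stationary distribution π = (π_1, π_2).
π_1 = 54/377, π_2 = 323/377

Solve πP = π with π_1 + π_2 = 1. From πP = π: π_1 · (1 − 17/18) + π_2 · 3/19 = π_1 ⇒ π_2 · 3/19 = π_1 · 17/18 ⇒ π_2/π_1 = (17/18)/(3/19) = 323/54. Together with π_1 + π_2 = 1:
  π_1 = (3/19)/(17/18 + 3/19) = (3/19)/(377/342) = 54/377,
  π_2 = (17/18)/(17/18 + 3/19) = (17/18)/(377/342) = 323/377.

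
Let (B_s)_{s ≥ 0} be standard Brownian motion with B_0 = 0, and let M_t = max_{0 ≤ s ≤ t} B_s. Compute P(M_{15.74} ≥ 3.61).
P(M_{15.74} ≥ 3.61) = 2·P(B_{15.74} ≥ 3.61) = 2(1 − Φ(3.61/√15.74)) ≈ 0.3629

By the reflection principle for Brownian motion, P(M_t ≥ a) = 2 · P(B_t ≥ a) for a ≥ 0. Since B_t ~ N(0, t), P(B_t ≥ 3.61) = 1 − Φ(3.61/√t) = 1 − Φ(3.61/√15.74) = 1 − Φ(0.9099). So
  P(M_{15.74} ≥ 3.61) = 2(1 − Φ(0.9099)) ≈ 0.3629.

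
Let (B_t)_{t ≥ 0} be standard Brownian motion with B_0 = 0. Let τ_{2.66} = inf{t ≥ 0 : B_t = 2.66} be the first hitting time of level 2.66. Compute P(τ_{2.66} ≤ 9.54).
P(τ_{2.66} ≤ 9.54) = 2(1 − Φ(2.66/√9.54)) = 2(1 − Φ(0.8612)) ≈ 0.3891

By the reflection principle for standard BM, P(τ_b ≤ t) = 2 · P(B_t ≥ b). Since B_t ~ N(0, t), P(B_t ≥ 2.66) = 1 − Φ(2.66/√t) = 1 − Φ(2.66/√9.54) = 1 − Φ(0.8612) ≈ 0.19456. Doubling: P(τ_{2.66} ≤ 9.54) ≈ 2 · 0.19456 = 0.38912 ≈ 0.3891.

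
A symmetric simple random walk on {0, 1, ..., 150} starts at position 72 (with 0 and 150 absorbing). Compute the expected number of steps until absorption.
E[τ | X_0 = 72] = 5616

Let v_k = E[τ | X_0 = k]. Boundary: v_0 = v_150 = 0. Recurrence: v_k = 1 + (v_{k-1} + v_{k+1})/2 for 1 ≤ k ≤ 149. The particular solution to v_k − (v_{k-1} + v_{k+1})/2 = 1 is v_k = −k^2. Adding homogeneous solution A + B k and matching boundaries gives v_k = k (150 − k). Substituting k = 72: v_72 = 72 · 78 = 5616.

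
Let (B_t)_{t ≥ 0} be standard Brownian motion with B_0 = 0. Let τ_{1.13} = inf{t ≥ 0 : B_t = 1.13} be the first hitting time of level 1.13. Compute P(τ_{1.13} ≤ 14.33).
P(τ_{1.13} ≤ 14.33) = 2(1 − Φ(1.13/√14.33)) = 2(1 − Φ(0.2985)) ≈ 0.7653

By the reflection principle for standard BM, P(τ_b ≤ t) = 2 · P(B_t ≥ b). Since B_t ~ N(0, t), P(B_t ≥ 1.13) = 1 − Φ(1.13/√t) = 1 − Φ(1.13/√14.33) = 1 − Φ(0.2985) ≈ 0.38266. Doubling: P(τ_{1.13} ≤ 14.33) ≈ 2 · 0.38266 = 0.76532 ≈ 0.7653.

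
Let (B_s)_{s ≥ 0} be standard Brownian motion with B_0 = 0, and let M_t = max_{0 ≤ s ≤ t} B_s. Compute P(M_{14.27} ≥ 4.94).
P(M_{14.27} ≥ 4.94) = 2·P(B_{14.27} ≥ 4.94) = 2(1 − Φ(4.94/√14.27)) ≈ 0.1910

By the reflection principle for Brownian motion, P(M_t ≥ a) = 2 · P(B_t ≥ a) for a ≥ 0. Since B_t ~ N(0, t), P(B_t ≥ 4.94) = 1 − Φ(4.94/√t) = 1 − Φ(4.94/√14.27) = 1 − Φ(1.3077). So
  P(M_{14.27} ≥ 4.94) = 2(1 − Φ(1.3077)) ≈ 0.1910.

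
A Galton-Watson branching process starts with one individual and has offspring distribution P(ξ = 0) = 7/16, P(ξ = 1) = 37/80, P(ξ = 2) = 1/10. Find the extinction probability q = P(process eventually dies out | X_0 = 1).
q = 1

Mean offspring μ = 0·7/16 + 1·37/80 + 2·1/10 = 53/80 ≤ 1. For μ ≤ 1 with offspring not concentrated at 1, the Galton-Watson process goes extinct almost surely, so q = 1.
(Algebraic check: The pgf is f(s) = 7/16 + 37/80·s + 1/10·s². The extinction probability q is the smallest fixed point of f in [0, 1]. Setting s = f(s):
  1/10·s² + (37/80 − 1)·s + 7/16 = 0
  1/10·s² − (7/16 + 1/10)·s + 7/16 = 0
which factors as (s − 1)·(1/10·s − 7/16) = 0, giving roots s = 1 and s = (7/16)/(1/10) = 35/8. Since 35/8 ≥ 1, the smallest root in [0, 1] is s = 1.)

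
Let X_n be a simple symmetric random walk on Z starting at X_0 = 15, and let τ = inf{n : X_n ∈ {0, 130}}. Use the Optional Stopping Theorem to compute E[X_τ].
E[X_τ] = 15

X_n is a martingale and τ is a bounded-mean stopping time (indeed τ is finite a.s. with bounded expectation since the walk is in a bounded region). By the OST, E[X_τ] = E[X_0] = 15. Equivalently: E[X_τ] = 130 · P(hit 130 first) + 0 · P(hit 0 first) = 130 · (15/130) = 15.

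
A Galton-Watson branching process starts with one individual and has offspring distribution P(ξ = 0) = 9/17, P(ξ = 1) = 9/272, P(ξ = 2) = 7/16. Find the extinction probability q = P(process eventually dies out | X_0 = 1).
q = 1

Mean offspring μ = 0·9/17 + 1·9/272 + 2·7/16 = 247/272 ≤ 1. For μ ≤ 1 with offspring not concentrated at 1, the Galton-Watson process goes extinct almost surely, so q = 1.
(Algebraic check: The pgf is f(s) = 9/17 + 9/272·s + 7/16·s². The extinction probability q is the smallest fixed point of f in [0, 1]. Setting s = f(s):
  7/16·s² + (9/272 − 1)·s + 9/17 = 0
  7/16·s² − (9/17 + 7/16)·s + 9/17 = 0
which factors as (s − 1)·(7/16·s − 9/17) = 0, giving roots s = 1 and s = (9/17)/(7/16) = 144/119. Since 144/119 ≥ 1, the smallest root in [0, 1] is s = 1.)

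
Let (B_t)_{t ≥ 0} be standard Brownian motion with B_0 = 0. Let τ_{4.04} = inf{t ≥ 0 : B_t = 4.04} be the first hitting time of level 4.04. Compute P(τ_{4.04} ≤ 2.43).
P(τ_{4.04} ≤ 2.43) = 2(1 − Φ(4.04/√2.43)) = 2(1 − Φ(2.5917)) ≈ 0.0096

By the reflection principle for standard BM, P(τ_b ≤ t) = 2 · P(B_t ≥ b). Since B_t ~ N(0, t), P(B_t ≥ 4.04) = 1 − Φ(4.04/√t) = 1 − Φ(4.04/√2.43) = 1 − Φ(2.5917) ≈ 0.00478. Doubling: P(τ_{4.04} ≤ 2.43) ≈ 2 · 0.00478 = 0.00956 ≈ 0.0096.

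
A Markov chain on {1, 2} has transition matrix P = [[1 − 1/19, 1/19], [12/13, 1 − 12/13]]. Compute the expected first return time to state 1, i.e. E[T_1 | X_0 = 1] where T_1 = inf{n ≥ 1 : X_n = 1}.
E[T_1 | X_0 = 1] = 1/π_1 = 241/228

For an irreducible recurrent Markov chain with stationary distribution π, E[T_i | X_0 = i] = 1/π_i (Kac's formula). Here π_1 = (12/13)/(1/19 + 12/13) = (12/13)/(241/247) = 228/241, so E[T_1 | X_0 = 1] = 1/π_1 = (1/19 + 12/13)/(12/13) = (241/247)/(12/13) = 241/228.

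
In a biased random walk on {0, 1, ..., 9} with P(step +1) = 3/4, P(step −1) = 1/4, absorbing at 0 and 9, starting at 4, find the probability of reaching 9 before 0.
P(hit 9 before 0) = (1 − (1/3)^4) / (1 − (1/3)^9) = 9720/9841

Let u_k denote P(reach 9 before 0 | start at k). Boundary: u_0 = 0, u_9 = 1. Recurrence: u_k = 3/4·u_{k+1} + 1/4·u_{k-1} for 1 ≤ k ≤ 8. Try u_k = A + B·r^k with r = q/p = (1/4)/(3/4) = 1/3. Substitution satisfies the recurrence; boundary conditions give:
  u_k = (1 − r^k) / (1 − r^N) = (1 − (1/3)^4) / (1 − (1/3)^9) = 9720/9841.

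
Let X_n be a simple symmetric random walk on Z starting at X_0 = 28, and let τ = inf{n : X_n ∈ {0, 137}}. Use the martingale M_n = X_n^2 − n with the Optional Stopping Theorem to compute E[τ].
E[τ] = 3052

M_n = X_n^2 − n is a martingale (since E[X_{n+1}^2 | F_n] = X_n^2 + 1). By OST (τ has finite mean in a bounded region), E[M_τ] = E[M_0] = X_0^2 − 0 = 28^2 = 784. Also E[M_τ] = E[X_τ^2] − E[τ]. The walk exits at 0 or 137, with P(hit 137 first) = 28/137, so E[X_τ^2] = 137^2 · 28/137 + 0 = 3836. Thus E[τ] = E[X_τ^2] − E[M_τ] = 3836 − 784 = 3052 = 28(137 − 28) = 3052.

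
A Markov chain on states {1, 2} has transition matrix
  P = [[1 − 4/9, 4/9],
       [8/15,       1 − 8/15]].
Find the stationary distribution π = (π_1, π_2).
π_1 = 6/11, π_2 = 5/11

Solve πP = π with π_1 + π_2 = 1. From πP = π: π_1 · (1 − 4/9) + π_2 · 8/15 = π_1 ⇒ π_2 · 8/15 = π_1 · 4/9 ⇒ π_2/π_1 = (4/9)/(8/15) = 5/6. Together with π_1 + π_2 = 1:
  π_1 = (8/15)/(4/9 + 8/15) = (8/15)/(44/45) = 6/11,
  π_2 = (4/9)/(4/9 + 8/15) = (4/9)/(44/45) = 5/11.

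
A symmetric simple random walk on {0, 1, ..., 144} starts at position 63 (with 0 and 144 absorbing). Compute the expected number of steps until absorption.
E[τ | X_0 = 63] = 5103

Let v_k = E[τ | X_0 = k]. Boundary: v_0 = v_144 = 0. Recurrence: v_k = 1 + (v_{k-1} + v_{k+1})/2 for 1 ≤ k ≤ 143. The particular solution to v_k − (v_{k-1} + v_{k+1})/2 = 1 is v_k = −k^2. Adding homogeneous solution A + B k and matching boundaries gives v_k = k (144 − k). Substituting k = 63: v_63 = 63 · 81 = 5103.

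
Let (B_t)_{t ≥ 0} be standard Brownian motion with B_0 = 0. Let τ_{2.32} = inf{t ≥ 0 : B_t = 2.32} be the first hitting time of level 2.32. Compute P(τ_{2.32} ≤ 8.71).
P(τ_{2.32} ≤ 8.71) = 2(1 − Φ(2.32/√8.71)) = 2(1 − Φ(0.7861)) ≈ 0.4318

By the reflection principle for standard BM, P(τ_b ≤ t) = 2 · P(B_t ≥ b). Since B_t ~ N(0, t), P(B_t ≥ 2.32) = 1 − Φ(2.32/√t) = 1 − Φ(2.32/√8.71) = 1 − Φ(0.7861) ≈ 0.21590. Doubling: P(τ_{2.32} ≤ 8.71) ≈ 2 · 0.21590 = 0.43180 ≈ 0.4318.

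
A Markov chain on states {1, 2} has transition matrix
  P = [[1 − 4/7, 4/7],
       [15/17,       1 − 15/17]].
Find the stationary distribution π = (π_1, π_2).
π_1 = 105/173, π_2 = 68/173

Solve πP = π with π_1 + π_2 = 1. From πP = π: π_1 · (1 − 4/7) + π_2 · 15/17 = π_1 ⇒ π_2 · 15/17 = π_1 · 4/7 ⇒ π_2/π_1 = (4/7)/(15/17) = 68/105. Together with π_1 + π_2 = 1:
  π_1 = (15/17)/(4/7 + 15/17) = (15/17)/(173/119) = 105/173,
  π_2 = (4/7)/(4/7 + 15/17) = (4/7)/(173/119) = 68/173.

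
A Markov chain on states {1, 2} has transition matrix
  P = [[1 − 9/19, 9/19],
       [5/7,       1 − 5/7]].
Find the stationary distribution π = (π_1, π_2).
π_1 = 95/158, π_2 = 63/158

Solve πP = π with π_1 + π_2 = 1. From πP = π: π_1 · (1 − 9/19) + π_2 · 5/7 = π_1 ⇒ π_2 · 5/7 = π_1 · 9/19 ⇒ π_2/π_1 = (9/19)/(5/7) = 63/95. Together with π_1 + π_2 = 1:
  π_1 = (5/7)/(9/19 + 5/7) = (5/7)/(158/133) = 95/158,
  π_2 = (9/19)/(9/19 + 5/7) = (9/19)/(158/133) = 63/158.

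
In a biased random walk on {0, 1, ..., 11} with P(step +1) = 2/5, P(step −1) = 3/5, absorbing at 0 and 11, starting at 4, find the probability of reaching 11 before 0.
P(hit 11 before 0) = (1 − (3/2)^4) / (1 − (3/2)^11) = 8320/175099

Let u_k denote P(reach 11 before 0 | start at k). Boundary: u_0 = 0, u_11 = 1. Recurrence: u_k = 2/5·u_{k+1} + 3/5·u_{k-1} for 1 ≤ k ≤ 10. Try u_k = A + B·r^k with r = q/p = (3/5)/(2/5) = 3/2. Substitution satisfies the recurrence; boundary conditions give:
  u_k = (1 − r^k) / (1 − r^N) = (1 − (3/2)^4) / (1 − (3/2)^11) = 8320/175099.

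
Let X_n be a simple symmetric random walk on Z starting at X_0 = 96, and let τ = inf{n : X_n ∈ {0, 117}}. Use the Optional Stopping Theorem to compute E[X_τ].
E[X_τ] = 96

X_n is a martingale and τ is a bounded-mean stopping time (indeed τ is finite a.s. with bounded expectation since the walk is in a bounded region). By the OST, E[X_τ] = E[X_0] = 96. Equivalently: E[X_τ] = 117 · P(hit 117 first) + 0 · P(hit 0 first) = 117 · (96/117) = 96.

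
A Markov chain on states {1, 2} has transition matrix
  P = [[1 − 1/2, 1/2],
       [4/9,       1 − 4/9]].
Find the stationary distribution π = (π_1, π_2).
π_1 = 8/17, π_2 = 9/17

Solve πP = π with π_1 + π_2 = 1. From πP = π: π_1 · (1 − 1/2) + π_2 · 4/9 = π_1 ⇒ π_2 · 4/9 = π_1 · 1/2 ⇒ π_2/π_1 = (1/2)/(4/9) = 9/8. Together with π_1 + π_2 = 1:
  π_1 = (4/9)/(1/2 + 4/9) = (4/9)/(17/18) = 8/17,
  π_2 = (1/2)/(1/2 + 4/9) = (1/2)/(17/18) = 9/17.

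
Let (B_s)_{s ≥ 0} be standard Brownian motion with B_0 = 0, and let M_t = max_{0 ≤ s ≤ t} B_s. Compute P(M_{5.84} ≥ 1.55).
P(M_{5.84} ≥ 1.55) = 2·P(B_{5.84} ≥ 1.55) = 2(1 − Φ(1.55/√5.84)) ≈ 0.5213

By the reflection principle for Brownian motion, P(M_t ≥ a) = 2 · P(B_t ≥ a) for a ≥ 0. Since B_t ~ N(0, t), P(B_t ≥ 1.55) = 1 − Φ(1.55/√t) = 1 − Φ(1.55/√5.84) = 1 − Φ(0.6414). So
  P(M_{5.84} ≥ 1.55) = 2(1 − Φ(0.6414)) ≈ 0.5213.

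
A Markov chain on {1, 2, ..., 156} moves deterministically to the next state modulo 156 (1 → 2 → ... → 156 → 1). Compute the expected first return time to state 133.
E[T_133 | X_0 = 133] = 156

The chain cycles deterministically, so starting at state 133 it returns in exactly 156 steps. Equivalently, the stationary distribution is uniform π_j = 1/156 for every state j, so by Kac's formula E[T_133] = 1/π_133 = 156.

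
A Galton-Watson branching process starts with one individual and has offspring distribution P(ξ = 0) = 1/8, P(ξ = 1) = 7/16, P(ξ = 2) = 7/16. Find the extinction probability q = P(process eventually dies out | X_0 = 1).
q = 2/7

The pgf is f(s) = 1/8 + 7/16·s + 7/16·s². The extinction probability q is the smallest fixed point of f in [0, 1]. Setting s = f(s):
  7/16·s² + (7/16 − 1)·s + 1/8 = 0
  7/16·s² − (1/8 + 7/16)·s + 1/8 = 0
which factors as (s − 1)·(7/16·s − 1/8) = 0, giving roots s = 1 and s = (1/8)/(7/16) = 2/7.
Mean offspring μ = 7/16 + 2·7/16 = 21/16 > 1 (supercritical), so q < 1. The extinction probability is the smaller root: q = (1/8)/(7/16) = 2/7.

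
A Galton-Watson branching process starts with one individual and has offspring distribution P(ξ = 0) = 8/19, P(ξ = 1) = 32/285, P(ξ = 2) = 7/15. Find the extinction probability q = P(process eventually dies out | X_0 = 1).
q = 120/133

The pgf is f(s) = 8/19 + 32/285·s + 7/15·s². The extinction probability q is the smallest fixed point of f in [0, 1]. Setting s = f(s):
  7/15·s² + (32/285 − 1)·s + 8/19 = 0
  7/15·s² − (8/19 + 7/15)·s + 8/19 = 0
which factors as (s − 1)·(7/15·s − 8/19) = 0, giving roots s = 1 and s = (8/19)/(7/15) = 120/133.
Mean offspring μ = 32/285 + 2·7/15 = 298/285 > 1 (supercritical), so q < 1. The extinction probability is the smaller root: q = (8/19)/(7/15) = 120/133.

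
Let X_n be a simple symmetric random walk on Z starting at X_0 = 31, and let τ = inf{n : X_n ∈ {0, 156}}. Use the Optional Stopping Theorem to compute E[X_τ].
E[X_τ] = 31

X_n is a martingale and τ is a bounded-mean stopping time (indeed τ is finite a.s. with bounded expectation since the walk is in a bounded region). By the OST, E[X_τ] = E[X_0] = 31. Equivalently: E[X_τ] = 156 · P(hit 156 first) + 0 · P(hit 0 first) = 156 · (31/156) = 31.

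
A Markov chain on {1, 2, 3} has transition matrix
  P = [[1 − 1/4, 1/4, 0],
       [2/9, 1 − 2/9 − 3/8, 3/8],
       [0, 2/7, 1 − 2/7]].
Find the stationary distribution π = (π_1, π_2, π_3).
π = (128/461, 144/461, 189/461)

This is a birth-death chain on three states, which satisfies detailed balance: π_1 · P_{12} = π_2 · P_{21} and π_2 · P_{23} = π_3 · P_{32}.
From π_1 · 1/4 = π_2 · 2/9: π_2/π_1 = (1/4)/(2/9) = 9/8.
From π_2 · 3/8 = π_3 · 2/7: π_3/π_2 = (3/8)/(2/7) = 21/16.
Take π_1 proportional to 1; then unnormalized π = (1, 9/8, 189/128). Normalize by dividing by the sum 461/128:
  π = (128/461, 144/461, 189/461).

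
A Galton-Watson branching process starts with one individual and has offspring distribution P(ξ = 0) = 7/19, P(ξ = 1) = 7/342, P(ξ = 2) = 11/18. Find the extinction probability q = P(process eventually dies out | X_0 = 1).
q = 126/209

The pgf is f(s) = 7/19 + 7/342·s + 11/18·s². The extinction probability q is the smallest fixed point of f in [0, 1]. Setting s = f(s):
  11/18·s² + (7/342 − 1)·s + 7/19 = 0
  11/18·s² − (7/19 + 11/18)·s + 7/19 = 0
which factors as (s − 1)·(11/18·s − 7/19) = 0, giving roots s = 1 and s = (7/19)/(11/18) = 126/209.
Mean offspring μ = 7/342 + 2·11/18 = 425/342 > 1 (supercritical), so q < 1. The extinction probability is the smaller root: q = (7/19)/(11/18) = 126/209.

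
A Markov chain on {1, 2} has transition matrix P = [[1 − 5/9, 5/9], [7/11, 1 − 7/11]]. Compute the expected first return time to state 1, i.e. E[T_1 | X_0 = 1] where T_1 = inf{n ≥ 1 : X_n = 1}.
E[T_1 | X_0 = 1] = 1/π_1 = 118/63

For an irreducible recurrent Markov chain with stationary distribution π, E[T_i | X_0 = i] = 1/π_i (Kac's formula). Here π_1 = (7/11)/(5/9 + 7/11) = (7/11)/(118/99) = 63/118, so E[T_1 | X_0 = 1] = 1/π_1 = (5/9 + 7/11)/(7/11) = (118/99)/(7/11) = 118/63.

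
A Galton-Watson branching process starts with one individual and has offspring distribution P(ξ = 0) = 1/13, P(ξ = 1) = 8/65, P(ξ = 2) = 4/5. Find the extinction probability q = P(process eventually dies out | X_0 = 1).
q = 5/52

The pgf is f(s) = 1/13 + 8/65·s + 4/5·s². The extinction probability q is the smallest fixed point of f in [0, 1]. Setting s = f(s):
  4/5·s² + (8/65 − 1)·s + 1/13 = 0
  4/5·s² − (1/13 + 4/5)·s + 1/13 = 0
which factors as (s − 1)·(4/5·s − 1/13) = 0, giving roots s = 1 and s = (1/13)/(4/5) = 5/52.
Mean offspring μ = 8/65 + 2·4/5 = 112/65 > 1 (supercritical), so q < 1. The extinction probability is the smaller root: q = (1/13)/(4/5) = 5/52.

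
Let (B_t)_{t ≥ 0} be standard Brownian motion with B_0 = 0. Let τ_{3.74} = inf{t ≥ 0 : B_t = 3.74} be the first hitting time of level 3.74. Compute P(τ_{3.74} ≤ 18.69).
P(τ_{3.74} ≤ 18.69) = 2(1 − Φ(3.74/√18.69)) = 2(1 − Φ(0.8651)) ≈ 0.3870

By the reflection principle for standard BM, P(τ_b ≤ t) = 2 · P(B_t ≥ b). Since B_t ~ N(0, t), P(B_t ≥ 3.74) = 1 − Φ(3.74/√t) = 1 − Φ(3.74/√18.69) = 1 − Φ(0.8651) ≈ 0.19349. Doubling: P(τ_{3.74} ≤ 18.69) ≈ 2 · 0.19349 = 0.38698 ≈ 0.3870.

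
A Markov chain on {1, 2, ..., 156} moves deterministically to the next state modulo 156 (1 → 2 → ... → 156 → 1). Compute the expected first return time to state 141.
E[T_141 | X_0 = 141] = 156

The chain cycles deterministically, so starting at state 141 it returns in exactly 156 steps. Equivalently, the stationary distribution is uniform π_j = 1/156 for every state j, so by Kac's formula E[T_141] = 1/π_141 = 156.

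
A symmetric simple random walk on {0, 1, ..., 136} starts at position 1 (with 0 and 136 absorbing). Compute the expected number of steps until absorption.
E[τ | X_0 = 1] = 135

Let v_k = E[τ | X_0 = k]. Boundary: v_0 = v_136 = 0. Recurrence: v_k = 1 + (v_{k-1} + v_{k+1})/2 for 1 ≤ k ≤ 135. The particular solution to v_k − (v_{k-1} + v_{k+1})/2 = 1 is v_k = −k^2. Adding homogeneous solution A + B k and matching boundaries gives v_k = k (136 − k). Substituting k = 1: v_1 = 1 · 135 = 135.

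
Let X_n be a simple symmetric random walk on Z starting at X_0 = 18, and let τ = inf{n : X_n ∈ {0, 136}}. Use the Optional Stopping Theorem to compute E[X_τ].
E[X_τ] = 18

X_n is a martingale and τ is a bounded-mean stopping time (indeed τ is finite a.s. with bounded expectation since the walk is in a bounded region). By the OST, E[X_τ] = E[X_0] = 18. Equivalently: E[X_τ] = 136 · P(hit 136 first) + 0 · P(hit 0 first) = 136 · (18/136) = 18.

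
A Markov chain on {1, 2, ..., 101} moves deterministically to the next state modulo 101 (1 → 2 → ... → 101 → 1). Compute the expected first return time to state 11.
E[T_11 | X_0 = 11] = 101

The chain cycles deterministically, so starting at state 11 it returns in exactly 101 steps. Equivalently, the stationary distribution is uniform π_j = 1/101 for every state j, so by Kac's formula E[T_11] = 1/π_11 = 101.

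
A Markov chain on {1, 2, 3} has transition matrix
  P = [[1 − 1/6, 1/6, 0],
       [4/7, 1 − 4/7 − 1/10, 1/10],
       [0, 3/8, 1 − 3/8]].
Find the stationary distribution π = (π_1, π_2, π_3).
π = (360/493, 105/493, 28/493)

This is a birth-death chain on three states, which satisfies detailed balance: π_1 · P_{12} = π_2 · P_{21} and π_2 · P_{23} = π_3 · P_{32}.
From π_1 · 1/6 = π_2 · 4/7: π_2/π_1 = (1/6)/(4/7) = 7/24.
From π_2 · 1/10 = π_3 · 3/8: π_3/π_2 = (1/10)/(3/8) = 4/15.
Take π_1 proportional to 1; then unnormalized π = (1, 7/24, 7/90). Normalize by dividing by the sum 493/360:
  π = (360/493, 105/493, 28/493).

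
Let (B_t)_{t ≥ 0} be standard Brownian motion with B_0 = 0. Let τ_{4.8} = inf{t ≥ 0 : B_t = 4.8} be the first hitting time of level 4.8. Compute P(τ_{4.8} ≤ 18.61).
P(τ_{4.8} ≤ 18.61) = 2(1 − Φ(4.8/√18.61)) = 2(1 − Φ(1.1127)) ≈ 0.2658

By the reflection principle for standard BM, P(τ_b ≤ t) = 2 · P(B_t ≥ b). Since B_t ~ N(0, t), P(B_t ≥ 4.8) = 1 − Φ(4.8/√t) = 1 − Φ(4.8/√18.61) = 1 − Φ(1.1127) ≈ 0.13292. Doubling: P(τ_{4.8} ≤ 18.61) ≈ 2 · 0.13292 = 0.26584 ≈ 0.2658.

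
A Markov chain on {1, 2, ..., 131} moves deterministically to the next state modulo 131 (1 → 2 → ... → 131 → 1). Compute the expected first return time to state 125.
E[T_125 | X_0 = 125] = 131

The chain cycles deterministically, so starting at state 125 it returns in exactly 131 steps. Equivalently, the stationary distribution is uniform π_j = 1/131 for every state j, so by Kac's formula E[T_125] = 1/π_125 = 131.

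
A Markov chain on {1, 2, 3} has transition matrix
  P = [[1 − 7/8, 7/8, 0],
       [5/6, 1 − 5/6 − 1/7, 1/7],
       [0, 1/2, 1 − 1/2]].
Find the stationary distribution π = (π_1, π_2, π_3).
π = (20/47, 21/47, 6/47)

This is a birth-death chain on three states, which satisfies detailed balance: π_1 · P_{12} = π_2 · P_{21} and π_2 · P_{23} = π_3 · P_{32}.
From π_1 · 7/8 = π_2 · 5/6: π_2/π_1 = (7/8)/(5/6) = 21/20.
From π_2 · 1/7 = π_3 · 1/2: π_3/π_2 = (1/7)/(1/2) = 2/7.
Take π_1 proportional to 1; then unnormalized π = (1, 21/20, 3/10). Normalize by dividing by the sum 47/20:
  π = (20/47, 21/47, 6/47).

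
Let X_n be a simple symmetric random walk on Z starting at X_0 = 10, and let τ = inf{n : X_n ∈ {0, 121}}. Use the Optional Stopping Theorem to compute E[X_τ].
E[X_τ] = 10

X_n is a martingale and τ is a bounded-mean stopping time (indeed τ is finite a.s. with bounded expectation since the walk is in a bounded region). By the OST, E[X_τ] = E[X_0] = 10. Equivalently: E[X_τ] = 121 · P(hit 121 first) + 0 · P(hit 0 first) = 121 · (10/121) = 10.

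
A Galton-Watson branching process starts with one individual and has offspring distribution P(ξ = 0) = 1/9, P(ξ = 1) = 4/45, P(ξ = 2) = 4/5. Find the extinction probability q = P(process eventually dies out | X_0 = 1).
q = 5/36

The pgf is f(s) = 1/9 + 4/45·s + 4/5·s². The extinction probability q is the smallest fixed point of f in [0, 1]. Setting s = f(s):
  4/5·s² + (4/45 − 1)·s + 1/9 = 0
  4/5·s² − (1/9 + 4/5)·s + 1/9 = 0
which factors as (s − 1)·(4/5·s − 1/9) = 0, giving roots s = 1 and s = (1/9)/(4/5) = 5/36.
Mean offspring μ = 4/45 + 2·4/5 = 76/45 > 1 (supercritical), so q < 1. The extinction probability is the smaller root: q = (1/9)/(4/5) = 5/36.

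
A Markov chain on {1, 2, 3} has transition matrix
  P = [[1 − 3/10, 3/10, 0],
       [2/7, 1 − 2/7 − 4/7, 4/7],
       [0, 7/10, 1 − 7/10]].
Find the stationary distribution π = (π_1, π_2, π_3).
π = (140/407, 147/407, 120/407)

This is a birth-death chain on three states, which satisfies detailed balance: π_1 · P_{12} = π_2 · P_{21} and π_2 · P_{23} = π_3 · P_{32}.
From π_1 · 3/10 = π_2 · 2/7: π_2/π_1 = (3/10)/(2/7) = 21/20.
From π_2 · 4/7 = π_3 · 7/10: π_3/π_2 = (4/7)/(7/10) = 40/49.
Take π_1 proportional to 1; then unnormalized π = (1, 21/20, 6/7). Normalize by dividing by the sum 407/140:
  π = (140/407, 147/407, 120/407).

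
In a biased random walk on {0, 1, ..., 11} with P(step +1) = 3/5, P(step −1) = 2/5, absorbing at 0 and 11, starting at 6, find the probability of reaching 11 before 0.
P(hit 11 before 0) = (1 − (2/3)^6) / (1 − (2/3)^11) = 161595/175099

Let u_k denote P(reach 11 before 0 | start at k). Boundary: u_0 = 0, u_11 = 1. Recurrence: u_k = 3/5·u_{k+1} + 2/5·u_{k-1} for 1 ≤ k ≤ 10. Try u_k = A + B·r^k with r = q/p = (2/5)/(3/5) = 2/3. Substitution satisfies the recurrence; boundary conditions give:
  u_k = (1 − r^k) / (1 − r^N) = (1 − (2/3)^6) / (1 − (2/3)^11) = 161595/175099.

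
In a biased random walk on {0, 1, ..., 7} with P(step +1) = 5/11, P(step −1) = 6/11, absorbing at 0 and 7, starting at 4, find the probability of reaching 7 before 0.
P(hit 7 before 0) = (1 − (6/5)^4) / (1 − (6/5)^7) = 83875/201811

Let u_k denote P(reach 7 before 0 | start at k). Boundary: u_0 = 0, u_7 = 1. Recurrence: u_k = 5/11·u_{k+1} + 6/11·u_{k-1} for 1 ≤ k ≤ 6. Try u_k = A + B·r^k with r = q/p = (6/11)/(5/11) = 6/5. Substitution satisfies the recurrence; boundary conditions give:
  u_k = (1 − r^k) / (1 − r^N) = (1 − (6/5)^4) / (1 − (6/5)^7) = 83875/201811.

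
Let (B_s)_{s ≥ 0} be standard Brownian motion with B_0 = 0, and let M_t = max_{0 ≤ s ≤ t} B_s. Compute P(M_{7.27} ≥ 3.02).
P(M_{7.27} ≥ 3.02) = 2·P(B_{7.27} ≥ 3.02) = 2(1 − Φ(3.02/√7.27)) ≈ 0.2627

By the reflection principle for Brownian motion, P(M_t ≥ a) = 2 · P(B_t ≥ a) for a ≥ 0. Since B_t ~ N(0, t), P(B_t ≥ 3.02) = 1 − Φ(3.02/√t) = 1 − Φ(3.02/√7.27) = 1 − Φ(1.1201). So
  P(M_{7.27} ≥ 3.02) = 2(1 − Φ(1.1201)) ≈ 0.2627.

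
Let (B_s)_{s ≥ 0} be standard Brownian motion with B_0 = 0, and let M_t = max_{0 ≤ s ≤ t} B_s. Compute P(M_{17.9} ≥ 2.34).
P(M_{17.9} ≥ 2.34) = 2·P(B_{17.9} ≥ 2.34) = 2(1 − Φ(2.34/√17.9)) ≈ 0.5802

By the reflection principle for Brownian motion, P(M_t ≥ a) = 2 · P(B_t ≥ a) for a ≥ 0. Since B_t ~ N(0, t), P(B_t ≥ 2.34) = 1 − Φ(2.34/√t) = 1 − Φ(2.34/√17.9) = 1 − Φ(0.5531). So
  P(M_{17.9} ≥ 2.34) = 2(1 − Φ(0.5531)) ≈ 0.5802.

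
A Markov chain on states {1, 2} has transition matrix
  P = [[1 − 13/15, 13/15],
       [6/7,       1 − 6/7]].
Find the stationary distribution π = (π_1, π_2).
π_1 = 90/181, π_2 = 91/181

Solve πP = π with π_1 + π_2 = 1. From πP = π: π_1 · (1 − 13/15) + π_2 · 6/7 = π_1 ⇒ π_2 · 6/7 = π_1 · 13/15 ⇒ π_2/π_1 = (13/15)/(6/7) = 91/90. Together with π_1 + π_2 = 1:
  π_1 = (6/7)/(13/15 + 6/7) = (6/7)/(181/105) = 90/181,
  π_2 = (13/15)/(13/15 + 6/7) = (13/15)/(181/105) = 91/181.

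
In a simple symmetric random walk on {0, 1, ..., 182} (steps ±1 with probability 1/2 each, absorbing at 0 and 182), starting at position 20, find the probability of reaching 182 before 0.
P(hit 182 before 0) = 20/182 = 10/91

Let u_k = P(hit 182 before 0 | start at k). Then u_0 = 0, u_182 = 1, and u_k = u_{k-1}/2 + u_{k+1}/2 for 1 ≤ k ≤ 181. This harmonic recurrence is solved by u_k = k/182, giving u_20 = 20/182 = 10/91.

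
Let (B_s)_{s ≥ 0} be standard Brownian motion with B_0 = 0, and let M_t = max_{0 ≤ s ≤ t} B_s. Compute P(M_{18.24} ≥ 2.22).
P(M_{18.24} ≥ 2.22) = 2·P(B_{18.24} ≥ 2.22) = 2(1 − Φ(2.22/√18.24)) ≈ 0.6032

By the reflection principle for Brownian motion, P(M_t ≥ a) = 2 · P(B_t ≥ a) for a ≥ 0. Since B_t ~ N(0, t), P(B_t ≥ 2.22) = 1 − Φ(2.22/√t) = 1 − Φ(2.22/√18.24) = 1 − Φ(0.5198). So
  P(M_{18.24} ≥ 2.22) = 2(1 − Φ(0.5198)) ≈ 0.6032.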